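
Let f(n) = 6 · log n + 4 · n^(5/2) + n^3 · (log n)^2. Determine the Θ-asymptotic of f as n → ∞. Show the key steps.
f(n) ∈ Θ(n^3 · (log n)^2)

Compare the terms by growth order. For large n, n^a · (log n)^b dominates n^a' · (log n)^b' iff a > a', or (a = a' and b > b'). Ranking the 3 terms shows the dominant one is n^3 · (log n)^2. Hence f(n) ∈ Θ(n^3 · (log n)^2).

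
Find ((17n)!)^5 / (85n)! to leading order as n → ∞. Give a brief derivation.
((17n)!)^5/(85n)! ~ ((2π·17n)^(4/2) / sqrt(5)) · 5^(−5·17n)  →  0

Write N = 17n. Stirling: N! ~ sqrt(2π N)(N/e)^N and (5N)! ~ sqrt(2π·5N)·(5N/e)^(5N).
  (N!)^5/(5N)! ~ (2π N)^(5/2) (N/e)^(5N) / [sqrt(2π·5N) (5N/e)^(5N)]
     = (2π N)^(5/2) / sqrt(2π·5N) · (N/(5N))^(5N)
     = (2π N)^((5−1)/2) / sqrt(5) · 5^(−5N).
Since 5^5 > 1, the factor 5^(−5N) decays exponentially, so the ratio → 0. Substituting N = 17n gives the stated form.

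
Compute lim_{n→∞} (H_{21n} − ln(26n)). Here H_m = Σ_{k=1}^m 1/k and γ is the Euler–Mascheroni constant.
lim = ln(21/26) + γ

By Euler-Maclaurin, H_m = ln m + γ + O(1/m). So
  H_{21n} − ln(26n) = ln(21n) + γ − ln(26n) + O(1/n)
                       = ln(21/26) + γ + O(1/n).
Hence the limit is ln(21/26) + γ.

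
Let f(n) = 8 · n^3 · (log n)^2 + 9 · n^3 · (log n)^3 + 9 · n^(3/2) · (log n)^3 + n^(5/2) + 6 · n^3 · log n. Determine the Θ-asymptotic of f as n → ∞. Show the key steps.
f(n) ∈ Θ(n^3 · (log n)^3)

Compare the terms by growth order. For large n, n^a · (log n)^b dominates n^a' · (log n)^b' iff a > a', or (a = a' and b > b'). Ranking the 5 terms shows the dominant one is 9 · n^3 · (log n)^3. Hence f(n) ∈ Θ(n^3 · (log n)^3).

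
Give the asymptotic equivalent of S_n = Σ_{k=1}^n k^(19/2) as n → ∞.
S_n ~ (2/21) · n^(21/2)

Integral comparison: Σ_{k=1}^n k^(19/2) = ∫_0^n x^(19/2) dx + O(n^(19/2)). The integral is n^(1 + 19/2) / (1 + 19/2) = n^((19+2)/2) / ((19+2)/2) = (2/21) · n^(21/2).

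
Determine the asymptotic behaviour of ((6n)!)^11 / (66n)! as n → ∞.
((6n)!)^11/(66n)! ~ ((2π·6n)^(10/2) / sqrt(11)) · 11^(−11·6n)  →  0

Write N = 6n. Stirling: N! ~ sqrt(2π N)(N/e)^N and (11N)! ~ sqrt(2π·11N)·(11N/e)^(11N).
  (N!)^11/(11N)! ~ (2π N)^(11/2) (N/e)^(11N) / [sqrt(2π·11N) (11N/e)^(11N)]
     = (2π N)^(11/2) / sqrt(2π·11N) · (N/(11N))^(11N)
     = (2π N)^((11−1)/2) / sqrt(11) · 11^(−11N).
Since 11^11 > 1, the factor 11^(−11N) decays exponentially, so the ratio → 0. Substituting N = 6n gives the stated form.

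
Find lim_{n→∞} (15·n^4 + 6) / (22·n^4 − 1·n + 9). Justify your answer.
lim = 15/22

For large n the leading n^4 terms dominate both numerator and denominator. Dividing top and bottom by n^4, every other term tends to 0, leaving 15/22.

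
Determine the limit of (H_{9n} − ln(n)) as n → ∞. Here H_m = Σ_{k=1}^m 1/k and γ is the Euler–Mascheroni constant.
lim = ln 9 + γ

By Euler-Maclaurin, H_m = ln m + γ + O(1/m). So
  H_{9n} − ln(n) = ln(9n) + γ − ln(n) + O(1/n)
                       = ln(9/1) + γ + O(1/n).
Hence the limit is ln(9/1) + γ.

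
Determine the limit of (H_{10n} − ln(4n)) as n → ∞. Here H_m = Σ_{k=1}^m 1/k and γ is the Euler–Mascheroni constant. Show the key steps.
lim = ln(5/2) + γ

By Euler-Maclaurin, H_m = ln m + γ + O(1/m). So
  H_{10n} − ln(4n) = ln(10n) + γ − ln(4n) + O(1/n)
                       = ln(10/4) + γ + O(1/n).
Hence the limit is ln(10/4) + γ (= ln(5/2)).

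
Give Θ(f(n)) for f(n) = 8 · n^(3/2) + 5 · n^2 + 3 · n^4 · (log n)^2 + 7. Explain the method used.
f(n) ∈ Θ(n^4 · (log n)^2)

Compare the terms by growth order. For large n, n^a · (log n)^b dominates n^a' · (log n)^b' iff a > a', or (a = a' and b > b'). Ranking the 4 terms shows the dominant one is 3 · n^4 · (log n)^2. Hence f(n) ∈ Θ(n^4 · (log n)^2).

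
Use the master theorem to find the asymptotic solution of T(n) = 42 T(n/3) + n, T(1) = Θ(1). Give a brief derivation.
T(n) = Θ(n^(log_3 42))

Master theorem: compare f(n) = n to n^(log_3 42) where log_3 42 ≈ 3.402. Since 1 < log_3 42, we have f(n) = O(n^(log_3 42 − ε)) for some ε > 0 — Case 1. Hence T(n) = Θ(n^(log_3 42)).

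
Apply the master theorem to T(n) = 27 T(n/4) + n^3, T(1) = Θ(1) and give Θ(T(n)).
T(n) = Θ(n^3)

log_4 27 ≈ 2.377. f(n) = n^3 dominates n^(log_4 27) since 3 > 2.377, and the regularity condition a·f(n/b) = 27·(n/4)^3 = (27/64)·n^3 ≤ c·f(n) holds with c = 27/64 ≈ 0.422 < 1. So this is Case 3: T(n) = Θ(f(n)) = Θ(n^3).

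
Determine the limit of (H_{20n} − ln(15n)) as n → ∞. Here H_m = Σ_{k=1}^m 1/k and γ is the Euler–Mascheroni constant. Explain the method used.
lim = ln(4/3) + γ

By Euler-Maclaurin, H_m = ln m + γ + O(1/m). So
  H_{20n} − ln(15n) = ln(20n) + γ − ln(15n) + O(1/n)
                       = ln(20/15) + γ + O(1/n).
Hence the limit is ln(20/15) + γ (= ln(4/3)).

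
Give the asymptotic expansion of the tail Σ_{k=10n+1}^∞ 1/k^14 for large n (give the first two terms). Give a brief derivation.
Σ_{k>10n} 1/k^14 = 1/(13 · (10n)^13) − 1/(2 · (10n)^14) + O(1/(10n)^15)

Compare to the integral: ∫_{10n}^∞ x^(−14) dx = [−x^(−13)/13]_{10n}^∞ = 1/((14−1)·(10n)^13). The Euler-Maclaurin correction adds −f(10n)/2 = −1/(2·(10n)^14). Euler-Maclaurin then gives
  Σ_{k>10n} 1/k^14 = ∫_{10n}^∞ dx/x^14 − 1/(2·(10n)^14) + O(1/(10n)^15).
(Equivalently this is ζ(14) − Σ_{k≤10n} 1/k^14.)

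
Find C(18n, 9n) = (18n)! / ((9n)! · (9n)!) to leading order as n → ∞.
C(18n, 9n) ~ (4)^(9n) · sqrt(1/(π·9n))

Write N = 9n. Apply Stirling to each factorial:
  (2N)! ~ sqrt(2π·2N) · (2N/e)^(2N),
  N! ~ sqrt(2π N) · (N/e)^N,
  (1N)! ~ sqrt(2π·1N) · (1N/e)^(1N).
The exponential factors combine to (2N)^(2N) / (N^N · (1N)^(1N)) = 2^(2N)/1^(1N) = (2^2/1^1)^N = (4)^N.
The square-root prefactors combine to sqrt(2π·2N) / (sqrt(2π N)·sqrt(2π·1N)) = sqrt(2 / (2π·1·N)) = sqrt(1/(π·9n)).
Substituting N = 9n: C(18n, 9n) ~ (4)^(9n) · sqrt(1/(π·9n)).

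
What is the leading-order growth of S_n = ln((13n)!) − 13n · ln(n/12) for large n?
S_n ~ 13n · (ln 156 − 1) + O(ln n)

Stirling: ln((13n)!) = 13n ln(13n) − 13n + O(ln n).
  S_n = 13n ln(13n) − 13n − 13n ln(n/12) + O(ln n)
      = 13n ln(13n) − 13n ln n + 13n ln 12 − 13n + O(ln n)
      = 13n ln 13 + 13n ln 12 − 13n + O(ln n)
      = 13n (ln 156 − 1) + O(ln n).
Numerically ln(156) − 1 ≈ 4.0499.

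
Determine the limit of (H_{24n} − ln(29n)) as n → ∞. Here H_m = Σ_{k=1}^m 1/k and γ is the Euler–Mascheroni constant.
lim = ln(24/29) + γ

By Euler-Maclaurin, H_m = ln m + γ + O(1/m). So
  H_{24n} − ln(29n) = ln(24n) + γ − ln(29n) + O(1/n)
                       = ln(24/29) + γ + O(1/n).
Hence the limit is ln(24/29) + γ.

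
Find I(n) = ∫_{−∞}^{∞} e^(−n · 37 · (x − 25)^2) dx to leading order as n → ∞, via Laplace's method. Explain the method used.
I(n) = sqrt(π/(37n))

Here φ(x) = 37 · (x − 25)^2 has its unique minimum at x* = 25 with φ(x*) = 0 and φ''(x*) = 74. Laplace's method gives
  I(n) ~ e^(−n φ(x*)) · sqrt(2π / (n · φ''(x*))) = sqrt(2π / (74n)) = sqrt(π/(37n)).
This is exact: substituting u = (x − 25)·sqrt(37n) gives I(n) = (1/sqrt(37n)) ∫_{−∞}^{∞} e^(−u^2) du = sqrt(π/(37n)).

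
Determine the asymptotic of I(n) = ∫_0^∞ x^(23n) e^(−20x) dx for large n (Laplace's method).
I(n) ~ (sqrt(2π·23n) / 20) · (23n/(20e))^(23n)

Write the integrand as exp(23n ln x − 20x) and set f(x) = 23n ln x − 20x. Then f'(x) = 23n/x − 20 = 0 at x* = 23n/20, and f''(x*) = −23n/x*^2 = −20^2/(23n). Laplace's method (interior maximum) gives
  I(n) ~ e^(f(x*)) · sqrt(2π / |f''(x*)|)
        = exp(23n ln(23n/20) − 23n) · sqrt(2π · 23n / 20^2)
        = (23n/20)^(23n) e^(−23n) · sqrt(2π·23n) / 20
        = (sqrt(2π·23n) / 20) · (23n/(20e))^(23n).
This matches Γ(23n+1)/20^(23n+1) with Stirling applied to Γ.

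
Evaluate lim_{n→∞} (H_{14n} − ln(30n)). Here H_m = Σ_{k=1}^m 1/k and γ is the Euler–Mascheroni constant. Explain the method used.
lim = ln(7/15) + γ

By Euler-Maclaurin, H_m = ln m + γ + O(1/m). So
  H_{14n} − ln(30n) = ln(14n) + γ − ln(30n) + O(1/n)
                       = ln(14/30) + γ + O(1/n).
Hence the limit is ln(14/30) + γ (= ln(7/15)).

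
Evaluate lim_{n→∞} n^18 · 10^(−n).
lim = 0

Exponentials with base > 1 dominate every fixed polynomial: for any fixed c, n^c / 10^n → 0 as n → ∞ (e.g. by the ratio test, or by writing 10^n = e^(n ln 10) and noting e^(n ln 10) / n^c → ∞). Hence n^18 · 10^(−n) = n^18 / 10^n → 0.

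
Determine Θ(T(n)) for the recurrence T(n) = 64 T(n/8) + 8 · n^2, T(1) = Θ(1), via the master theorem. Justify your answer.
T(n) = Θ(n^2 log n)

log_8 64 = 2, and f(n) = 8 · n^2 = Θ(n^(log_8 64)). This is Case 2 of the master theorem: T(n) = Θ(f(n) · log n) = Θ(n^2 log n).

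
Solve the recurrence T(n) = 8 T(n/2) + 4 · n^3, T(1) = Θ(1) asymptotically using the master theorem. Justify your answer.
T(n) = Θ(n^3 log n)

log_2 8 = 3, and f(n) = 4 · n^3 = Θ(n^(log_2 8)). This is Case 2 of the master theorem: T(n) = Θ(f(n) · log n) = Θ(n^3 log n).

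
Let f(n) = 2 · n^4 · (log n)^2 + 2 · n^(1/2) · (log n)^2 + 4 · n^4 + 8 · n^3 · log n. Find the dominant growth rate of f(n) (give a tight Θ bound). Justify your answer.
f(n) ∈ Θ(n^4 · (log n)^2)

Compare the terms by growth order. For large n, n^a · (log n)^b dominates n^a' · (log n)^b' iff a > a', or (a = a' and b > b'). Ranking the 4 terms shows the dominant one is 2 · n^4 · (log n)^2. Hence f(n) ∈ Θ(n^4 · (log n)^2).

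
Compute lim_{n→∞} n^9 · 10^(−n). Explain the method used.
lim = 0

Exponentials with base > 1 dominate every fixed polynomial: for any fixed c, n^c / 10^n → 0 as n → ∞ (e.g. by the ratio test, or by writing 10^n = e^(n ln 10) and noting e^(n ln 10) / n^c → ∞). Hence n^9 · 10^(−n) = n^9 / 10^n → 0.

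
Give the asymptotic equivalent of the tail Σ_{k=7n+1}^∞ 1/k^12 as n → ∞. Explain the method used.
Σ_{k>7n} 1/k^12 ~ 1/(11 · (7n)^11)

Compare to the integral: ∫_{7n}^∞ x^(−12) dx = [−x^(−11)/11]_{7n}^∞ = 1/((12−1)·(7n)^11). Euler-Maclaurin then gives
  Σ_{k>7n} 1/k^12 = ∫_{7n}^∞ dx/x^12 − 1/(2·(7n)^12) + O(1/(7n)^13).
(Equivalently this is ζ(12) − Σ_{k≤7n} 1/k^12.)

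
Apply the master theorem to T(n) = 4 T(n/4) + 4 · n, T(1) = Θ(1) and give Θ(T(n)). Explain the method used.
T(n) = Θ(n log n)

log_4 4 = 1, and f(n) = 4 · n = Θ(n^(log_4 4)). This is Case 2 of the master theorem: T(n) = Θ(f(n) · log n) = Θ(n log n).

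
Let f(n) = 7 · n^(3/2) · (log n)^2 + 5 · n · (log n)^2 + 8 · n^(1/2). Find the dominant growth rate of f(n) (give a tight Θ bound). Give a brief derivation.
f(n) ∈ Θ(n^(3/2) · (log n)^2)

Compare the terms by growth order. For large n, n^a · (log n)^b dominates n^a' · (log n)^b' iff a > a', or (a = a' and b > b'). Ranking the 3 terms shows the dominant one is 7 · n^(3/2) · (log n)^2. Hence f(n) ∈ Θ(n^(3/2) · (log n)^2).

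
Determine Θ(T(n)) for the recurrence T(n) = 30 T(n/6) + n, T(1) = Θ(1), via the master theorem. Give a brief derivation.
T(n) = Θ(n^(log_6 30))

Master theorem: compare f(n) = n to n^(log_6 30) where log_6 30 ≈ 1.898. Since 1 < log_6 30, we have f(n) = O(n^(log_6 30 − ε)) for some ε > 0 — Case 1. Hence T(n) = Θ(n^(log_6 30)).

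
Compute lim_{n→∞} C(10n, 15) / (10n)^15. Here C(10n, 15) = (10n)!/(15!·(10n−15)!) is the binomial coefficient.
lim = 1/15! = 1/1307674368000

With N = 10n → ∞: C(N, 15) / N^15 = [N(N−1)…(N−14)] / (15! · N^15) = (1/15!) · 1 · (1 − 1/(10n)) · … · (1 − 14/(10n)). Each factor → 1 as N → ∞, so the limit is 1/15! = 1/1307674368000.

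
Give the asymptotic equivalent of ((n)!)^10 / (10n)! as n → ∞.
((n)!)^10/(10n)! ~ ((2π·n)^(9/2) / sqrt(10)) · 10^(−10·n)  →  0

Write N = n. Stirling: N! ~ sqrt(2π N)(N/e)^N and (10N)! ~ sqrt(2π·10N)·(10N/e)^(10N).
  (N!)^10/(10N)! ~ (2π N)^(10/2) (N/e)^(10N) / [sqrt(2π·10N) (10N/e)^(10N)]
     = (2π N)^(10/2) / sqrt(2π·10N) · (N/(10N))^(10N)
     = (2π N)^((10−1)/2) / sqrt(10) · 10^(−10N).
Since 10^10 > 1, the factor 10^(−10N) decays exponentially, so the ratio → 0. Substituting N = n gives the stated form.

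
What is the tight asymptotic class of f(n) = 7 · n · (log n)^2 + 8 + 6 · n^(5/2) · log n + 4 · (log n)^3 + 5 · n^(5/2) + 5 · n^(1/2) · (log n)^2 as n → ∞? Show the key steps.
f(n) ∈ Θ(n^(5/2) · log n)

Compare the terms by growth order. For large n, n^a · (log n)^b dominates n^a' · (log n)^b' iff a > a', or (a = a' and b > b'). Ranking the 6 terms shows the dominant one is 6 · n^(5/2) · log n. Hence f(n) ∈ Θ(n^(5/2) · log n).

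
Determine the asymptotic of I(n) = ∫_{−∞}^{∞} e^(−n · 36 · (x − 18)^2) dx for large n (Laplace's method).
I(n) = sqrt(π/(36n))

Here φ(x) = 36 · (x − 18)^2 has its unique minimum at x* = 18 with φ(x*) = 0 and φ''(x*) = 72. Laplace's method gives
  I(n) ~ e^(−n φ(x*)) · sqrt(2π / (n · φ''(x*))) = sqrt(2π / (72n)) = sqrt(π/(36n)).
This is exact: substituting u = (x − 18)·sqrt(36n) gives I(n) = (1/sqrt(36n)) ∫_{−∞}^{∞} e^(−u^2) du = sqrt(π/(36n)).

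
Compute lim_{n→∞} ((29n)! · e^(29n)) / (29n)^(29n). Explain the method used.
lim = ∞

Stirling: (29n)! ~ sqrt(2π·29n) · (29n/e)^(29n). Hence
  (29n)! · e^(29n) / (29n)^(29n) ~ sqrt(2π·29n) = sqrt(2π·29) · sqrt(n) → ∞.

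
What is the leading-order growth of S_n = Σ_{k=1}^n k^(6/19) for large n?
S_n ~ (19/25) · n^(25/19)

Integral comparison: Σ_{k=1}^n k^(6/19) = ∫_0^n x^(6/19) dx + O(n^(6/19)). The integral is n^(1 + 6/19) / (1 + 6/19) = n^((6+19)/19) / ((6+19)/19) = (19/25) · n^(25/19).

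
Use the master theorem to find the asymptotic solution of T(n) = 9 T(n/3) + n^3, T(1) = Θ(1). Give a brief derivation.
T(n) = Θ(n^3)

log_3 9 ≈ 2.000. f(n) = n^3 dominates n^(log_3 9) since 3 > 2.000, and the regularity condition a·f(n/b) = 9·(n/3)^3 = (9/27)·n^3 ≤ c·f(n) holds with c = 9/27 ≈ 0.333 < 1. So this is Case 3: T(n) = Θ(f(n)) = Θ(n^3).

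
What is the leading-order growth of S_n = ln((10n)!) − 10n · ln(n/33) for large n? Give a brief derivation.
S_n ~ 10n · (ln 330 − 1) + O(ln n)

Stirling: ln((10n)!) = 10n ln(10n) − 10n + O(ln n).
  S_n = 10n ln(10n) − 10n − 10n ln(n/33) + O(ln n)
      = 10n ln(10n) − 10n ln n + 10n ln 33 − 10n + O(ln n)
      = 10n ln 10 + 10n ln 33 − 10n + O(ln n)
      = 10n (ln 330 − 1) + O(ln n).
Numerically ln(330) − 1 ≈ 4.7991.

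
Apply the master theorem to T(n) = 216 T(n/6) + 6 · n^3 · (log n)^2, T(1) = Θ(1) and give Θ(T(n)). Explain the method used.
T(n) = Θ(n^3 · (log n)^3)

Here log_6 216 = 3 and f(n) = 6 · n^3 · (log n)^2 = Θ(n^(log_6 216) · (log n)^2). This is the extended Case 2 of the master theorem (f matches the critical exponent up to log factors), giving T(n) = Θ(n^(log_6 216) · (log n)^(2+1)) = Θ(n^3 · (log n)^3).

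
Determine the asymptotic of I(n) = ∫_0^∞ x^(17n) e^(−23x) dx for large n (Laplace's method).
I(n) ~ (sqrt(2π·17n) / 23) · (17n/(23e))^(17n)

Write the integrand as exp(17n ln x − 23x) and set f(x) = 17n ln x − 23x. Then f'(x) = 17n/x − 23 = 0 at x* = 17n/23, and f''(x*) = −17n/x*^2 = −23^2/(17n). Laplace's method (interior maximum) gives
  I(n) ~ e^(f(x*)) · sqrt(2π / |f''(x*)|)
        = exp(17n ln(17n/23) − 17n) · sqrt(2π · 17n / 23^2)
        = (17n/23)^(17n) e^(−17n) · sqrt(2π·17n) / 23
        = (sqrt(2π·17n) / 23) · (17n/(23e))^(17n).
This matches Γ(17n+1)/23^(17n+1) with Stirling applied to Γ.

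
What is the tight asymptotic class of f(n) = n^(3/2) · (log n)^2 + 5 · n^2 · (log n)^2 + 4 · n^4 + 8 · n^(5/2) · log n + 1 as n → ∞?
f(n) ∈ Θ(n^4)

Compare the terms by growth order. For large n, n^a · (log n)^b dominates n^a' · (log n)^b' iff a > a', or (a = a' and b > b'). Ranking the 5 terms shows the dominant one is 4 · n^4. Hence f(n) ∈ Θ(n^4).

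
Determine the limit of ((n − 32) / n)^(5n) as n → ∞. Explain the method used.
lim = e^(−160)

Rewrite as (1 − 32/n)^(5n). By the standard limit (1 + x/n)^n → e^x, we have (1 − 32/n)^n → e^(−32), and raising to the 5th power gives e^(−160).
More precisely, ln[(1 − 32/n)^(5n)] = 5n · ln(1 − 32/n) = 5n · (-32/n + O(1/n^2)) = -160 + O(1/n) → -160.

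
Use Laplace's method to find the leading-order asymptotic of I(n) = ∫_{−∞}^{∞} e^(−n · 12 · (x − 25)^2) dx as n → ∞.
I(n) = sqrt(π/(12n))

Here φ(x) = 12 · (x − 25)^2 has its unique minimum at x* = 25 with φ(x*) = 0 and φ''(x*) = 24. Laplace's method gives
  I(n) ~ e^(−n φ(x*)) · sqrt(2π / (n · φ''(x*))) = sqrt(2π / (24n)) = sqrt(π/(12n)).
This is exact: substituting u = (x − 25)·sqrt(12n) gives I(n) = (1/sqrt(12n)) ∫_{−∞}^{∞} e^(−u^2) du = sqrt(π/(12n)).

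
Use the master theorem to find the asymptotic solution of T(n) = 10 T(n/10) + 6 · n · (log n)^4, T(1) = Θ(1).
T(n) = Θ(n · (log n)^5)

Here log_10 10 = 1 and f(n) = 6 · n · (log n)^4 = Θ(n^(log_10 10) · (log n)^4). This is the extended Case 2 of the master theorem (f matches the critical exponent up to log factors), giving T(n) = Θ(n^(log_10 10) · (log n)^(4+1)) = Θ(n · (log n)^5).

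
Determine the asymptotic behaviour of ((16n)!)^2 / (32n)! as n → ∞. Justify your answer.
((16n)!)^2/(32n)! ~ ((2π·16n)^(1/2) / sqrt(2)) · 2^(−2·16n)  →  0

Write N = 16n. Stirling: N! ~ sqrt(2π N)(N/e)^N and (2N)! ~ sqrt(2π·2N)·(2N/e)^(2N).
  (N!)^2/(2N)! ~ (2π N)^(2/2) (N/e)^(2N) / [sqrt(2π·2N) (2N/e)^(2N)]
     = (2π N)^(2/2) / sqrt(2π·2N) · (N/(2N))^(2N)
     = (2π N)^((2−1)/2) / sqrt(2) · 2^(−2N).
Since 2^2 > 1, the factor 2^(−2N) decays exponentially, so the ratio → 0. Substituting N = 16n gives the stated form.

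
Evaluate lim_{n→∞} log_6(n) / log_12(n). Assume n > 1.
lim = ln(12) / ln(6) = log_6(12)

Change of base: log_6(n) = ln n / ln 6 and log_12(n) = ln n / ln 12. The ratio is (ln n / ln 6) · (ln 12 / ln n) = ln 12 / ln 6, a constant independent of n. So the limit is ln 12 / ln 6 = log_6(12).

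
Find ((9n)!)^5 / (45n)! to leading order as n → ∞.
((9n)!)^5/(45n)! ~ ((2π·9n)^(4/2) / sqrt(5)) · 5^(−5·9n)  →  0

Write N = 9n. Stirling: N! ~ sqrt(2π N)(N/e)^N and (5N)! ~ sqrt(2π·5N)·(5N/e)^(5N).
  (N!)^5/(5N)! ~ (2π N)^(5/2) (N/e)^(5N) / [sqrt(2π·5N) (5N/e)^(5N)]
     = (2π N)^(5/2) / sqrt(2π·5N) · (N/(5N))^(5N)
     = (2π N)^((5−1)/2) / sqrt(5) · 5^(−5N).
Since 5^5 > 1, the factor 5^(−5N) decays exponentially, so the ratio → 0. Substituting N = 9n gives the stated form.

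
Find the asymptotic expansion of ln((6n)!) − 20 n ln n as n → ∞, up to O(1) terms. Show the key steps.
ln((6n)!) − 20 n ln n = −14 n ln n + 6(ln 6 − 1) n + (1/2) ln(2π·6n) + O(1/n)

Stirling: ln((6n)!) = 6n ln(6n) − 6n + (1/2) ln(2π·6n) + O(1/n).
Expand 6n ln(6n) = 6n (ln n + ln 6) = 6n ln n + 6n ln 6.
Subtract 20n ln n: leading term is (6 − 20) n ln n = −14 n ln n. The next term is 6n ln 6 − 6n = 6(ln 6 − 1) n. Then the (1/2) ln(2π·6n) correction.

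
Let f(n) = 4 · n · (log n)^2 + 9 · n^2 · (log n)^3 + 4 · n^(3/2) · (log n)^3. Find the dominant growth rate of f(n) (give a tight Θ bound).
f(n) ∈ Θ(n^2 · (log n)^3)

Compare the terms by growth order. For large n, n^a · (log n)^b dominates n^a' · (log n)^b' iff a > a', or (a = a' and b > b'). Ranking the 3 terms shows the dominant one is 9 · n^2 · (log n)^3. Hence f(n) ∈ Θ(n^2 · (log n)^3).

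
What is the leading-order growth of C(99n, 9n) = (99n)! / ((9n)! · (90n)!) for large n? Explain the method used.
C(99n, 9n) ~ (285311670611/10000000000)^(9n) · sqrt(11/(20π·9n))

Write N = 9n. Apply Stirling to each factorial:
  (11N)! ~ sqrt(2π·11N) · (11N/e)^(11N),
  N! ~ sqrt(2π N) · (N/e)^N,
  (10N)! ~ sqrt(2π·10N) · (10N/e)^(10N).
The exponential factors combine to (11N)^(11N) / (N^N · (10N)^(10N)) = 11^(11N)/10^(10N) = (11^11/10^10)^N = (285311670611/10000000000)^N.
The square-root prefactors combine to sqrt(2π·11N) / (sqrt(2π N)·sqrt(2π·10N)) = sqrt(11 / (2π·10·N)) = sqrt(11/(20π·9n)).
Substituting N = 9n: C(99n, 9n) ~ (285311670611/10000000000)^(9n) · sqrt(11/(20π·9n)).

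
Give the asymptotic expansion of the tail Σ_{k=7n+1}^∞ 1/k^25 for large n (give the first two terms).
Σ_{k>7n} 1/k^25 = 1/(24 · (7n)^24) − 1/(2 · (7n)^25) + O(1/(7n)^26)

Compare to the integral: ∫_{7n}^∞ x^(−25) dx = [−x^(−24)/24]_{7n}^∞ = 1/((25−1)·(7n)^24). The Euler-Maclaurin correction adds −f(7n)/2 = −1/(2·(7n)^25). Euler-Maclaurin then gives
  Σ_{k>7n} 1/k^25 = ∫_{7n}^∞ dx/x^25 − 1/(2·(7n)^25) + O(1/(7n)^26).
(Equivalently this is ζ(25) − Σ_{k≤7n} 1/k^25.)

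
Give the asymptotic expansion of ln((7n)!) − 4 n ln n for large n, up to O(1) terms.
ln((7n)!) − 4 n ln n = 3 n ln n + 7(ln 7 − 1) n + (1/2) ln(2π·7n) + O(1/n)

Stirling: ln((7n)!) = 7n ln(7n) − 7n + (1/2) ln(2π·7n) + O(1/n).
Expand 7n ln(7n) = 7n (ln n + ln 7) = 7n ln n + 7n ln 7.
Subtract 4n ln n: leading term is (7 − 4) n ln n = 3 n ln n. The next term is 7n ln 7 − 7n = 7(ln 7 − 1) n. Then the (1/2) ln(2π·7n) correction.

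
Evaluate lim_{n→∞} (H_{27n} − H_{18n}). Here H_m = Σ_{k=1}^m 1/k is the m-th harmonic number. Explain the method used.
lim = ln(27/18) = ln(3/2)

Euler-Maclaurin gives H_m = ln m + γ + 1/(2m) + O(1/m^2). The γ and O(1/m) terms cancel in the difference:
  H_{27n} − H_{18n} = ln(27n) − ln(18n) + O(1/n) = ln(27/18) + O(1/n).
Hence the limit is ln(27/18) = ln(3/2).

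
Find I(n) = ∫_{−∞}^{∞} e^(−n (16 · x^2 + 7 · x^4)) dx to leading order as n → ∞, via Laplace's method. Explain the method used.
I(n) ~ sqrt(π/(16n))

φ(x) = 16 · x^2 + 7 · x^4 has its unique global minimum at x* = 0 (since φ'(x) = 32x + 28x^3 = 0 only at x = 0 for real x with both coefficients positive, and φ → ∞ as |x| → ∞). At x* = 0, φ(0) = 0 and φ''(0) = 32. Laplace's method then gives
  I(n) ~ sqrt(2π / (n · φ''(0))) · e^(−n φ(0)) = sqrt(2π / (32n)) = sqrt(π/(16n)).
The 7 · x^4 term contributes only at subleading order (an O(1/n) relative correction).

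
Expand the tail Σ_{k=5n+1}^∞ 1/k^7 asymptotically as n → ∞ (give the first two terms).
Σ_{k>5n} 1/k^7 = 1/(6 · (5n)^6) − 1/(2 · (5n)^7) + O(1/(5n)^8)

Compare to the integral: ∫_{5n}^∞ x^(−7) dx = [−x^(−6)/6]_{5n}^∞ = 1/((7−1)·(5n)^6). The Euler-Maclaurin correction adds −f(5n)/2 = −1/(2·(5n)^7). Euler-Maclaurin then gives
  Σ_{k>5n} 1/k^7 = ∫_{5n}^∞ dx/x^7 − 1/(2·(5n)^7) + O(1/(5n)^8).
(Equivalently this is ζ(7) − Σ_{k≤5n} 1/k^7.)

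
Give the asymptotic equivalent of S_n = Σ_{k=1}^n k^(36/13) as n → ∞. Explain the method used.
S_n ~ (13/49) · n^(49/13)

Integral comparison: Σ_{k=1}^n k^(36/13) = ∫_0^n x^(36/13) dx + O(n^(36/13)). The integral is n^(1 + 36/13) / (1 + 36/13) = n^((36+13)/13) / ((36+13)/13) = (13/49) · n^(49/13).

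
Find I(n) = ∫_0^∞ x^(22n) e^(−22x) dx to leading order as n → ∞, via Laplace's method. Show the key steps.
I(n) ~ (sqrt(2π·22n) / 22) · (22n/(22e))^(22n)

Write the integrand as exp(22n ln x − 22x) and set f(x) = 22n ln x − 22x. Then f'(x) = 22n/x − 22 = 0 at x* = 22n/22, and f''(x*) = −22n/x*^2 = −22^2/(22n). Laplace's method (interior maximum) gives
  I(n) ~ e^(f(x*)) · sqrt(2π / |f''(x*)|)
        = exp(22n ln(22n/22) − 22n) · sqrt(2π · 22n / 22^2)
        = (22n/22)^(22n) e^(−22n) · sqrt(2π·22n) / 22
        = (sqrt(2π·22n) / 22) · (22n/(22e))^(22n).
This matches Γ(22n+1)/22^(22n+1) with Stirling applied to Γ.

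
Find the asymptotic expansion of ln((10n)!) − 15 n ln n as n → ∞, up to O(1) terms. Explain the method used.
ln((10n)!) − 15 n ln n = −5 n ln n + 10(ln 10 − 1) n + (1/2) ln(2π·10n) + O(1/n)

Stirling: ln((10n)!) = 10n ln(10n) − 10n + (1/2) ln(2π·10n) + O(1/n).
Expand 10n ln(10n) = 10n (ln n + ln 10) = 10n ln n + 10n ln 10.
Subtract 15n ln n: leading term is (10 − 15) n ln n = −5 n ln n. The next term is 10n ln 10 − 10n = 10(ln 10 − 1) n. Then the (1/2) ln(2π·10n) correction.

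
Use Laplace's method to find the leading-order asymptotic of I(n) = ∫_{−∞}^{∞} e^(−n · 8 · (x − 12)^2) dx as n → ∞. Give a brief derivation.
I(n) = sqrt(π/(8n))

Here φ(x) = 8 · (x − 12)^2 has its unique minimum at x* = 12 with φ(x*) = 0 and φ''(x*) = 16. Laplace's method gives
  I(n) ~ e^(−n φ(x*)) · sqrt(2π / (n · φ''(x*))) = sqrt(2π / (16n)) = sqrt(π/(8n)).
This is exact: substituting u = (x − 12)·sqrt(8n) gives I(n) = (1/sqrt(8n)) ∫_{−∞}^{∞} e^(−u^2) du = sqrt(π/(8n)).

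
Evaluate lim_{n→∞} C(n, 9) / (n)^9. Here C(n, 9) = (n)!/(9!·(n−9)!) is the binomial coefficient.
lim = 1/9! = 1/362880

With N = n → ∞: C(N, 9) / N^9 = [N(N−1)…(N−8)] / (9! · N^9) = (1/9!) · 1 · (1 − 1/n) · … · (1 − 8/n). Each factor → 1 as N → ∞, so the limit is 1/9! = 1/362880.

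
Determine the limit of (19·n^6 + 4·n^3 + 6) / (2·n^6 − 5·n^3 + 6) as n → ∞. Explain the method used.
lim = 19/2

For large n the leading n^6 terms dominate both numerator and denominator. Dividing top and bottom by n^6, every other term tends to 0, leaving 19/2.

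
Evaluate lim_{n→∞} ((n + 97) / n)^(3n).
lim = e^291

Rewrite as (1 + 97/n)^(3n). By the standard limit (1 + x/n)^n → e^x, we have (1 + 97/n)^n → e^97, and raising to the 3rd power gives e^291.
More precisely, ln[(1 + 97/n)^(3n)] = 3n · ln(1 + 97/n) = 3n · (97/n + O(1/n^2)) = 291 + O(1/n) → 291.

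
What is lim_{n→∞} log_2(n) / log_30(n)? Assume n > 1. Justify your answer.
lim = ln(30) / ln(2) = log_2(30)

Change of base: log_2(n) = ln n / ln 2 and log_30(n) = ln n / ln 30. The ratio is (ln n / ln 2) · (ln 30 / ln n) = ln 30 / ln 2, a constant independent of n. So the limit is ln 30 / ln 2 = log_2(30).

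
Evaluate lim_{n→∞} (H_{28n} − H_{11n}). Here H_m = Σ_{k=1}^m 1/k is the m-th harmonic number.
lim = ln(28/11)

Euler-Maclaurin gives H_m = ln m + γ + 1/(2m) + O(1/m^2). The γ and O(1/m) terms cancel in the difference:
  H_{28n} − H_{11n} = ln(28n) − ln(11n) + O(1/n) = ln(28/11) + O(1/n).
Hence the limit is ln(28/11).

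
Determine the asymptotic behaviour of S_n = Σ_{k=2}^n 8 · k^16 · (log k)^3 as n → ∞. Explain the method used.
S_n ~ 8 · n^17 · (log n)^3 / 17

By integral comparison, S_n = ∫_1^n 8 · x^16 · (log x)^3 dx + O(n^16 · (log n)^3). For the integral, the leading term of ∫_1^n x^16 (log x)^3 dx is n^17/17 · (log n)^3 (by repeated integration by parts; each step lowers the log-exponent and produces a relatively O(1/log n) correction). Hence S_n ~ 8 · n^17 · (log n)^3 / 17.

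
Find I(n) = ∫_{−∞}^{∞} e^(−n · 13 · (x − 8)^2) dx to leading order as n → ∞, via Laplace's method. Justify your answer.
I(n) = sqrt(π/(13n))

Here φ(x) = 13 · (x − 8)^2 has its unique minimum at x* = 8 with φ(x*) = 0 and φ''(x*) = 26. Laplace's method gives
  I(n) ~ e^(−n φ(x*)) · sqrt(2π / (n · φ''(x*))) = sqrt(2π / (26n)) = sqrt(π/(13n)).
This is exact: substituting u = (x − 8)·sqrt(13n) gives I(n) = (1/sqrt(13n)) ∫_{−∞}^{∞} e^(−u^2) du = sqrt(π/(13n)).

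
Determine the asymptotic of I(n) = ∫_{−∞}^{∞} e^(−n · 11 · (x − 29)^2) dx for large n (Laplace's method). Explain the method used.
I(n) = sqrt(π/(11n))

Here φ(x) = 11 · (x − 29)^2 has its unique minimum at x* = 29 with φ(x*) = 0 and φ''(x*) = 22. Laplace's method gives
  I(n) ~ e^(−n φ(x*)) · sqrt(2π / (n · φ''(x*))) = sqrt(2π / (22n)) = sqrt(π/(11n)).
This is exact: substituting u = (x − 29)·sqrt(11n) gives I(n) = (1/sqrt(11n)) ∫_{−∞}^{∞} e^(−u^2) du = sqrt(π/(11n)).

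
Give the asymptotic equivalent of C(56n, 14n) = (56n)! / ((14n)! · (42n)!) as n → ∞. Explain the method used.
C(56n, 14n) ~ (256/27)^(14n) · sqrt(2/(3π·14n))

Write N = 14n. Apply Stirling to each factorial:
  (4N)! ~ sqrt(2π·4N) · (4N/e)^(4N),
  N! ~ sqrt(2π N) · (N/e)^N,
  (3N)! ~ sqrt(2π·3N) · (3N/e)^(3N).
The exponential factors combine to (4N)^(4N) / (N^N · (3N)^(3N)) = 4^(4N)/3^(3N) = (4^4/3^3)^N = (256/27)^N.
The square-root prefactors combine to sqrt(2π·4N) / (sqrt(2π N)·sqrt(2π·3N)) = sqrt(4 / (2π·3·N)) = sqrt(2/(3π·14n)).
Substituting N = 14n: C(56n, 14n) ~ (256/27)^(14n) · sqrt(2/(3π·14n)).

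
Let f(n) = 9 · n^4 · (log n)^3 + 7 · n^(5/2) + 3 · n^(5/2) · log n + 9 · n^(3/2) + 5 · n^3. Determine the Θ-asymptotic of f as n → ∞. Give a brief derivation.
f(n) ∈ Θ(n^4 · (log n)^3)

Compare the terms by growth order. For large n, n^a · (log n)^b dominates n^a' · (log n)^b' iff a > a', or (a = a' and b > b'). Ranking the 5 terms shows the dominant one is 9 · n^4 · (log n)^3. Hence f(n) ∈ Θ(n^4 · (log n)^3).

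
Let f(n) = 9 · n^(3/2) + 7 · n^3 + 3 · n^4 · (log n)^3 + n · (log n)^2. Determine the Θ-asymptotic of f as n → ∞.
f(n) ∈ Θ(n^4 · (log n)^3)

Compare the terms by growth order. For large n, n^a · (log n)^b dominates n^a' · (log n)^b' iff a > a', or (a = a' and b > b'). Ranking the 4 terms shows the dominant one is 3 · n^4 · (log n)^3. Hence f(n) ∈ Θ(n^4 · (log n)^3).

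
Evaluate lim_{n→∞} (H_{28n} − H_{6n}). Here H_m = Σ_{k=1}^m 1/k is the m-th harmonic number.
lim = ln(28/6) = ln(14/3)

Euler-Maclaurin gives H_m = ln m + γ + 1/(2m) + O(1/m^2). The γ and O(1/m) terms cancel in the difference:
  H_{28n} − H_{6n} = ln(28n) − ln(6n) + O(1/n) = ln(28/6) + O(1/n).
Hence the limit is ln(28/6) = ln(14/3).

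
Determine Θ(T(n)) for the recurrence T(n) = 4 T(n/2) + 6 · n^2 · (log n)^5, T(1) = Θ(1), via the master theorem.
T(n) = Θ(n^2 · (log n)^6)

Here log_2 4 = 2 and f(n) = 6 · n^2 · (log n)^5 = Θ(n^(log_2 4) · (log n)^5). This is the extended Case 2 of the master theorem (f matches the critical exponent up to log factors), giving T(n) = Θ(n^(log_2 4) · (log n)^(5+1)) = Θ(n^2 · (log n)^6).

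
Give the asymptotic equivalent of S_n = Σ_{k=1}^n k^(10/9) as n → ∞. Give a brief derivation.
S_n ~ (9/19) · n^(19/9)

Integral comparison: Σ_{k=1}^n k^(10/9) = ∫_0^n x^(10/9) dx + O(n^(10/9)). The integral is n^(1 + 10/9) / (1 + 10/9) = n^((10+9)/9) / ((10+9)/9) = (9/19) · n^(19/9).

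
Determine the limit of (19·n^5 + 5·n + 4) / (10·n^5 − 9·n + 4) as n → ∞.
lim = 19/10

For large n the leading n^5 terms dominate both numerator and denominator. Dividing top and bottom by n^5, every other term tends to 0, leaving 19/10.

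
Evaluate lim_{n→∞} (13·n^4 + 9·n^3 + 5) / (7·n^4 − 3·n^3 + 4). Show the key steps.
lim = 13/7

For large n the leading n^4 terms dominate both numerator and denominator. Dividing top and bottom by n^4, every other term tends to 0, leaving 13/7.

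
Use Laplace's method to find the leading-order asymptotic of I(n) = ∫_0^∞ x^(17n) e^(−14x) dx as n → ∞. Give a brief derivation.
I(n) ~ (sqrt(2π·17n) / 14) · (17n/(14e))^(17n)

Write the integrand as exp(17n ln x − 14x) and set f(x) = 17n ln x − 14x. Then f'(x) = 17n/x − 14 = 0 at x* = 17n/14, and f''(x*) = −17n/x*^2 = −14^2/(17n). Laplace's method (interior maximum) gives
  I(n) ~ e^(f(x*)) · sqrt(2π / |f''(x*)|)
        = exp(17n ln(17n/14) − 17n) · sqrt(2π · 17n / 14^2)
        = (17n/14)^(17n) e^(−17n) · sqrt(2π·17n) / 14
        = (sqrt(2π·17n) / 14) · (17n/(14e))^(17n).
This matches Γ(17n+1)/14^(17n+1) with Stirling applied to Γ.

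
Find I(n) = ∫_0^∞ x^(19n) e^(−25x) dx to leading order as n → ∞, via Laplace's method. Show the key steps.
I(n) ~ (sqrt(2π·19n) / 25) · (19n/(25e))^(19n)

Write the integrand as exp(19n ln x − 25x) and set f(x) = 19n ln x − 25x. Then f'(x) = 19n/x − 25 = 0 at x* = 19n/25, and f''(x*) = −19n/x*^2 = −25^2/(19n). Laplace's method (interior maximum) gives
  I(n) ~ e^(f(x*)) · sqrt(2π / |f''(x*)|)
        = exp(19n ln(19n/25) − 19n) · sqrt(2π · 19n / 25^2)
        = (19n/25)^(19n) e^(−19n) · sqrt(2π·19n) / 25
        = (sqrt(2π·19n) / 25) · (19n/(25e))^(19n).
This matches Γ(19n+1)/25^(19n+1) with Stirling applied to Γ.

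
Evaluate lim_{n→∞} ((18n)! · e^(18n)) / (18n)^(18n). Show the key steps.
lim = ∞

Stirling: (18n)! ~ sqrt(2π·18n) · (18n/e)^(18n). Hence
  (18n)! · e^(18n) / (18n)^(18n) ~ sqrt(2π·18n) = sqrt(2π·18) · sqrt(n) → ∞.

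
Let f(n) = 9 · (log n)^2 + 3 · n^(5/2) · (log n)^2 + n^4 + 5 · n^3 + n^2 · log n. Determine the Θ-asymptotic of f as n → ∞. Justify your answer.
f(n) ∈ Θ(n^4)

Compare the terms by growth order. For large n, n^a · (log n)^b dominates n^a' · (log n)^b' iff a > a', or (a = a' and b > b'). Ranking the 5 terms shows the dominant one is n^4. Hence f(n) ∈ Θ(n^4).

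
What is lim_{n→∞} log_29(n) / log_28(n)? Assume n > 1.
lim = ln(28) / ln(29) = log_29(28)

Change of base: log_29(n) = ln n / ln 29 and log_28(n) = ln n / ln 28. The ratio is (ln n / ln 29) · (ln 28 / ln n) = ln 28 / ln 29, a constant independent of n. So the limit is ln 28 / ln 29 = log_29(28).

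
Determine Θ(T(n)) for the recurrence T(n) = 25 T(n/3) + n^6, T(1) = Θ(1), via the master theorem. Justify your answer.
T(n) = Θ(n^6)

log_3 25 ≈ 2.930. f(n) = n^6 dominates n^(log_3 25) since 6 > 2.930, and the regularity condition a·f(n/b) = 25·(n/3)^6 = (25/729)·n^6 ≤ c·f(n) holds with c = 25/729 ≈ 0.0343 < 1. So this is Case 3: T(n) = Θ(f(n)) = Θ(n^6).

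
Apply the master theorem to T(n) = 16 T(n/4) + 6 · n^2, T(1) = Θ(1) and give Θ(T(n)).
T(n) = Θ(n^2 log n)

log_4 16 = 2, and f(n) = 6 · n^2 = Θ(n^(log_4 16)). This is Case 2 of the master theorem: T(n) = Θ(f(n) · log n) = Θ(n^2 log n).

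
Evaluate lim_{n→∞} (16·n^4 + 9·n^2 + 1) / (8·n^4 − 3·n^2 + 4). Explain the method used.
lim = 16/8 = 2

For large n the leading n^4 terms dominate both numerator and denominator. Dividing top and bottom by n^4, every other term tends to 0, leaving 16/8 = 2.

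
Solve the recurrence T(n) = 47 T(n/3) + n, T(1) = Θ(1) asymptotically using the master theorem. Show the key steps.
T(n) = Θ(n^(log_3 47))

Master theorem: compare f(n) = n to n^(log_3 47) where log_3 47 ≈ 3.505. Since 1 < log_3 47, we have f(n) = O(n^(log_3 47 − ε)) for some ε > 0 — Case 1. Hence T(n) = Θ(n^(log_3 47)).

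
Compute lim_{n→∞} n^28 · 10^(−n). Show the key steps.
lim = 0

Exponentials with base > 1 dominate every fixed polynomial: for any fixed c, n^c / 10^n → 0 as n → ∞ (e.g. by the ratio test, or by writing 10^n = e^(n ln 10) and noting e^(n ln 10) / n^c → ∞). Hence n^28 · 10^(−n) = n^28 / 10^n → 0.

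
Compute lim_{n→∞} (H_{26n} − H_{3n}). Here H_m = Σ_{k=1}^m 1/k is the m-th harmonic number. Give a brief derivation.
lim = ln(26/3)

Euler-Maclaurin gives H_m = ln m + γ + 1/(2m) + O(1/m^2). The γ and O(1/m) terms cancel in the difference:
  H_{26n} − H_{3n} = ln(26n) − ln(3n) + O(1/n) = ln(26/3) + O(1/n).
Hence the limit is ln(26/3).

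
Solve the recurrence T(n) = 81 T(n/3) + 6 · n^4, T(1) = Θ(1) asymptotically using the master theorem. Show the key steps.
T(n) = Θ(n^4 log n)

log_3 81 = 4, and f(n) = 6 · n^4 = Θ(n^(log_3 81)). This is Case 2 of the master theorem: T(n) = Θ(f(n) · log n) = Θ(n^4 log n).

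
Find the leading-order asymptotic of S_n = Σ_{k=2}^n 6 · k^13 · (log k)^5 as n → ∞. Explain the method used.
S_n ~ 3 · n^14 · (log n)^5 / 7

By integral comparison, S_n = ∫_1^n 6 · x^13 · (log x)^5 dx + O(n^13 · (log n)^5). For the integral, the leading term of ∫_1^n x^13 (log x)^5 dx is n^14/14 · (log n)^5 (by repeated integration by parts; each step lowers the log-exponent and produces a relatively O(1/log n) correction). Hence S_n ~ 3 · n^14 · (log n)^5 / 7.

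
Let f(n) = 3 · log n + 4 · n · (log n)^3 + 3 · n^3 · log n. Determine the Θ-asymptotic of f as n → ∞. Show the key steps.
f(n) ∈ Θ(n^3 · log n)

Compare the terms by growth order. For large n, n^a · (log n)^b dominates n^a' · (log n)^b' iff a > a', or (a = a' and b > b'). Ranking the 3 terms shows the dominant one is 3 · n^3 · log n. Hence f(n) ∈ Θ(n^3 · log n).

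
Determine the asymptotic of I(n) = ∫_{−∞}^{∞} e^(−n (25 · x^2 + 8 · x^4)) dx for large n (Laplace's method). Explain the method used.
I(n) ~ sqrt(π/(25n))

φ(x) = 25 · x^2 + 8 · x^4 has its unique global minimum at x* = 0 (since φ'(x) = 50x + 32x^3 = 0 only at x = 0 for real x with both coefficients positive, and φ → ∞ as |x| → ∞). At x* = 0, φ(0) = 0 and φ''(0) = 50. Laplace's method then gives
  I(n) ~ sqrt(2π / (n · φ''(0))) · e^(−n φ(0)) = sqrt(2π / (50n)) = sqrt(π/(25n)).
The 8 · x^4 term contributes only at subleading order (an O(1/n) relative correction).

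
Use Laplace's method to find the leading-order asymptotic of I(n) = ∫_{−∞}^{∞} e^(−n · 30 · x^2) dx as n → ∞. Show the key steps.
I(n) = sqrt(π/(30n))

Here φ(x) = 30 · x^2 has its unique minimum at x* = 0 with φ(x*) = 0 and φ''(x*) = 60. Laplace's method gives
  I(n) ~ e^(−n φ(x*)) · sqrt(2π / (n · φ''(x*))) = sqrt(2π / (60n)) = sqrt(π/(30n)).
This is exact: substituting u = (x − 0)·sqrt(30n) gives I(n) = (1/sqrt(30n)) ∫_{−∞}^{∞} e^(−u^2) du = sqrt(π/(30n)).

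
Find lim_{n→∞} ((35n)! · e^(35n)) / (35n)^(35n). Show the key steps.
lim = ∞

Stirling: (35n)! ~ sqrt(2π·35n) · (35n/e)^(35n). Hence
  (35n)! · e^(35n) / (35n)^(35n) ~ sqrt(2π·35n) = sqrt(2π·35) · sqrt(n) → ∞.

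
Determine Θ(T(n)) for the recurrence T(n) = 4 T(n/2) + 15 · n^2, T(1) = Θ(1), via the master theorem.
T(n) = Θ(n^2 log n)

log_2 4 = 2, and f(n) = 15 · n^2 = Θ(n^(log_2 4)). This is Case 2 of the master theorem: T(n) = Θ(f(n) · log n) = Θ(n^2 log n).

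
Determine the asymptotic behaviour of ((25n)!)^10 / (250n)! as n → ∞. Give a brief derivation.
((25n)!)^10/(250n)! ~ ((2π·25n)^(9/2) / sqrt(10)) · 10^(−10·25n)  →  0

Write N = 25n. Stirling: N! ~ sqrt(2π N)(N/e)^N and (10N)! ~ sqrt(2π·10N)·(10N/e)^(10N).
  (N!)^10/(10N)! ~ (2π N)^(10/2) (N/e)^(10N) / [sqrt(2π·10N) (10N/e)^(10N)]
     = (2π N)^(10/2) / sqrt(2π·10N) · (N/(10N))^(10N)
     = (2π N)^((10−1)/2) / sqrt(10) · 10^(−10N).
Since 10^10 > 1, the factor 10^(−10N) decays exponentially, so the ratio → 0. Substituting N = 25n gives the stated form.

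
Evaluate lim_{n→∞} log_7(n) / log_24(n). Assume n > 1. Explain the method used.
lim = ln(24) / ln(7) = log_7(24)

Change of base: log_7(n) = ln n / ln 7 and log_24(n) = ln n / ln 24. The ratio is (ln n / ln 7) · (ln 24 / ln n) = ln 24 / ln 7, a constant independent of n. So the limit is ln 24 / ln 7 = log_7(24).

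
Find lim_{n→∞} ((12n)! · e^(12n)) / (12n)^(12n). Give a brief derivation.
lim = ∞

Stirling: (12n)! ~ sqrt(2π·12n) · (12n/e)^(12n). Hence
  (12n)! · e^(12n) / (12n)^(12n) ~ sqrt(2π·12n) = sqrt(2π·12) · sqrt(n) → ∞.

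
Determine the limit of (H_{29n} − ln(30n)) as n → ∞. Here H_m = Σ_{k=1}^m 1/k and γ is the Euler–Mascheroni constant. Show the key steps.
lim = ln(29/30) + γ

By Euler-Maclaurin, H_m = ln m + γ + O(1/m). So
  H_{29n} − ln(30n) = ln(29n) + γ − ln(30n) + O(1/n)
                       = ln(29/30) + γ + O(1/n).
Hence the limit is ln(29/30) + γ.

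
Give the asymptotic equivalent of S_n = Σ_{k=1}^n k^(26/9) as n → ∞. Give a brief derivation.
S_n ~ (9/35) · n^(35/9)

Integral comparison: Σ_{k=1}^n k^(26/9) = ∫_0^n x^(26/9) dx + O(n^(26/9)). The integral is n^(1 + 26/9) / (1 + 26/9) = n^((26+9)/9) / ((26+9)/9) = (9/35) · n^(35/9).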